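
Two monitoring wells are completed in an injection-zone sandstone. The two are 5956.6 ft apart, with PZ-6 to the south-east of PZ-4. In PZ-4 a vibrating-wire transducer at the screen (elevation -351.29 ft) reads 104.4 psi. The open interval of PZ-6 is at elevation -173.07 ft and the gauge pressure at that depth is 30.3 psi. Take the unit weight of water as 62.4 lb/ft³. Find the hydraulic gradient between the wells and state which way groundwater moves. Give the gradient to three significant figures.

Pressure head at PZ-4: ψ = 144·P/γ = 144 × 104.4 / 62.4 = 240.92 ft.
Total head at PZ-4: h = z + ψ = -351.29 + 240.92 = -110.37 ft.
Pressure head at PZ-6: ψ = 144·P/γ = 144 × 30.3 / 62.4 = 69.92 ft.
Total head at PZ-6: h = z + ψ = -173.07 + 69.92 = -103.15 ft.
Head difference: h(PZ-4) − h(PZ-6) = -110.37 − (-103.15) = -7.22 ft.
Hydraulic gradient: i = |Δh| / L = 7.22 / 5956.6 = 0.00121.
Flow is from higher to lower head: from PZ-6 toward PZ-4, i.e. toward the north-west.

i ≈ 0.00121; groundwater flows toward the north-west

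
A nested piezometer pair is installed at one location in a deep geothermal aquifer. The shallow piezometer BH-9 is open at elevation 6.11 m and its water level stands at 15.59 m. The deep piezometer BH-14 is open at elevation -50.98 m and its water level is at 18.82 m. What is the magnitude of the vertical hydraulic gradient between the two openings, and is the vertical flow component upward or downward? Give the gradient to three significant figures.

Total head at BH-9: h = 15.59 m (water level in the standpipe).
Total head at BH-14: h = 18.82 m.
Δh = h(BH-9) − h(BH-14) = 15.59 − 18.82 = -3.23 m.
Vertical separation Δz = 6.11 − (-50.98) = 57.09 m.
|i_v| = |Δh| / Δz = 3.23 / 57.09 = 0.0566.
Head is higher in the deep piezometer, so vertical flow is upward (discharge condition).

|i_v| ≈ 0.0566; vertical flow is upward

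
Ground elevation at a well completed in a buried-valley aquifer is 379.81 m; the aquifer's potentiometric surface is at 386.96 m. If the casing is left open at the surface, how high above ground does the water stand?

≈ 7.15 m above ground

Water rises to the potentiometric surface, so the rise above ground = 386.96 − 379.81 = 7.15 m.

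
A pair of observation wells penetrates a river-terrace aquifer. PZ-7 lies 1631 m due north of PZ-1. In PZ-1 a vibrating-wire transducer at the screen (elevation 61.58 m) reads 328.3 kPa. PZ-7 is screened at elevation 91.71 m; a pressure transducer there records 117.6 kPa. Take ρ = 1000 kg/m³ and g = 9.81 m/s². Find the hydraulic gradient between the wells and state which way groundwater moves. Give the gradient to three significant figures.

Pressure head at PZ-1: ψ = P/(ρg) = 328.3×1000 / (1000 × 9.81) = 33.47 m.
Total head at PZ-1: h = z + ψ = 61.58 + 33.47 = 95.05 m.
Pressure head at PZ-7: ψ = P/(ρg) = 117.6×1000 / (1000 × 9.81) = 11.99 m.
Total head at PZ-7: h = z + ψ = 91.71 + 11.99 = 103.70 m.
Head difference: h(PZ-1) − h(PZ-7) = 95.05 − 103.70 = -8.65 m.
Hydraulic gradient: i = |Δh| / L = 8.65 / 1631 = 0.00530.
Flow is from higher to lower head: from PZ-7 toward PZ-1, i.e. toward the south.

i ≈ 0.00530; groundwater flows toward the south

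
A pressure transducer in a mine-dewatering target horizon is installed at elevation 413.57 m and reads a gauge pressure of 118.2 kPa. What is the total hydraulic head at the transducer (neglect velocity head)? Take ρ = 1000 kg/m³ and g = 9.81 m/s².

h ≈ 425.62 m

ψ = P/(ρg) = 118.2×1000 / (1000 × 9.81) = 12.05 m.
h = z + ψ = 413.57 + 12.05 = 425.62 m.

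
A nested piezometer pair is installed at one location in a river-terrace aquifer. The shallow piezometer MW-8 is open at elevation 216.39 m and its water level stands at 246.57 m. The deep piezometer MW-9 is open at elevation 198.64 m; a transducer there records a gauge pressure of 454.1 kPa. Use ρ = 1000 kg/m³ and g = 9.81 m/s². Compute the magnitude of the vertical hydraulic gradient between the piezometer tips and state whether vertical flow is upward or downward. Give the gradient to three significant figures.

|i_v| ≈ 0.0924; vertical flow is downward

Total head at MW-8: h = 246.57 m (water level in the standpipe).
Pressure head at MW-9: ψ = P/(ρg) = 454.1×1000 / (1000 × 9.81) = 46.29 m.
Total head at MW-9: h = z + ψ = 198.64 + 46.29 = 244.93 m.
Δh = h(MW-8) − h(MW-9) = 246.57 − 244.93 = 1.64 m.
Vertical separation Δz = 216.39 − 198.64 = 17.75 m.
|i_v| = |Δh| / Δz = 1.64 / 17.75 = 0.0924.
Head is higher in the shallow piezometer, so vertical flow is downward (recharge condition).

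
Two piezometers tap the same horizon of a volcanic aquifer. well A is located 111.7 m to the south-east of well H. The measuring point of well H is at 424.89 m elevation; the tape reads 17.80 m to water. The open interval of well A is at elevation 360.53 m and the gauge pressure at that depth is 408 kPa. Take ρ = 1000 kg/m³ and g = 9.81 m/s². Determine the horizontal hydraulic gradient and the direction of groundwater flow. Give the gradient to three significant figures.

Total head at well H: h = 424.89 − 17.80 = 407.09 m.
Pressure head at well A: ψ = P/(ρg) = 408×1000 / (1000 × 9.81) = 41.59 m.
Total head at well A: h = z + ψ = 360.53 + 41.59 = 402.12 m.
Head difference: h(well H) − h(well A) = 407.09 − 402.12 = 4.97 m.
Hydraulic gradient: i = |Δh| / L = 4.97 / 111.7 = 0.0445.
Flow is from higher to lower head: from well H toward well A, i.e. toward the south-east.

i ≈ 0.0445; groundwater flows toward the south-east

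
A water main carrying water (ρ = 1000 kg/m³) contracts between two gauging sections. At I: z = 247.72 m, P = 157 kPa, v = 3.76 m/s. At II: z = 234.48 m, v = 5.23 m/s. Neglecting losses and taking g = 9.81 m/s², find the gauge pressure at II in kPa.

Pressure head at I: ψ₁ = P₁/(ρg) = 157×1000 / (1000 × 9.81) = 16.00 m.
Velocity heads: v₁²/2g = 3.76²/19.62 = 0.721 m; v₂²/2g = 5.23²/19.62 = 1.394 m.
Total head H = z₁ + ψ₁ + v₁²/2g = 247.72 + 16.00 + 0.721 = 264.44 m.
ψ₂ = H − z₂ − v₂²/2g = 264.44 − 234.48 − 1.394 = 28.57 m.
P₂ = ρgψ₂ = 1000 × 9.81 × 28.57 ≈ 280 kPa.

P₂ ≈ 280 kPa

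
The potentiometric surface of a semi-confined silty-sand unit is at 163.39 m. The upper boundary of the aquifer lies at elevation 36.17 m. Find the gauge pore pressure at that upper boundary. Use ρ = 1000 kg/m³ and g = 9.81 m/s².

Pressure head at the aquifer top: ψ = h − z = 163.39 − 36.17 = 127.22 m.
P = ρgψ = 1000 × 9.81 × 127.22 = 1248028 Pa ≈ 1250 kPa.

P ≈ 1250 kPa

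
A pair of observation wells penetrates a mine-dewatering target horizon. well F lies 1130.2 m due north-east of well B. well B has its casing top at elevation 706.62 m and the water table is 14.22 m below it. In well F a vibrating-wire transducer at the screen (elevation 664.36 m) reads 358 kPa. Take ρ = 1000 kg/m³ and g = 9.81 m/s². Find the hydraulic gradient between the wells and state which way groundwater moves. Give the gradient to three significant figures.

i ≈ 0.00748; groundwater flows toward the south-west

Total head at well B: h = 706.62 − 14.22 = 692.40 m.
Pressure head at well F: ψ = P/(ρg) = 358×1000 / (1000 × 9.81) = 36.49 m.
Total head at well F: h = z + ψ = 664.36 + 36.49 = 700.85 m.
Head difference: h(well B) − h(well F) = 692.40 − 700.85 = -8.45 m.
Hydraulic gradient: i = |Δh| / L = 8.45 / 1130.2 = 0.00748.
Flow is from higher to lower head: from well F toward well B, i.e. toward the south-west.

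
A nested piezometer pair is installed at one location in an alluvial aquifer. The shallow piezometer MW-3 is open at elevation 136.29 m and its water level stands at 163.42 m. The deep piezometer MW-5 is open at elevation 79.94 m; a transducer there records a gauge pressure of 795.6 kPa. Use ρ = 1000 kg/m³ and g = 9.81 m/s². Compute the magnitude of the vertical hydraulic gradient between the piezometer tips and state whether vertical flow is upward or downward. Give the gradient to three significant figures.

Total head at MW-3: h = 163.42 m (water level in the standpipe).
Pressure head at MW-5: ψ = P/(ρg) = 795.6×1000 / (1000 × 9.81) = 81.10 m.
Total head at MW-5: h = z + ψ = 79.94 + 81.10 = 161.04 m.
Δh = h(MW-3) − h(MW-5) = 163.42 − 161.04 = 2.38 m.
Vertical separation Δz = 136.29 − 79.94 = 56.35 m.
|i_v| = |Δh| / Δz = 2.38 / 56.35 = 0.0422.
Head is higher in the shallow piezometer, so vertical flow is downward (recharge condition).

|i_v| ≈ 0.0422; vertical flow is downward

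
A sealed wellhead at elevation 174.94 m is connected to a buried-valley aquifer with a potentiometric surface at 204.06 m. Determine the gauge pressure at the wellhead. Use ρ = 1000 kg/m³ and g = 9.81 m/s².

Head above the cap: Δh = 204.06 − 174.94 = 29.12 m.
P = ρgΔh = 1000 × 9.81 × 29.12 = 285667 Pa ≈ 286 kPa.

P ≈ 286 kPa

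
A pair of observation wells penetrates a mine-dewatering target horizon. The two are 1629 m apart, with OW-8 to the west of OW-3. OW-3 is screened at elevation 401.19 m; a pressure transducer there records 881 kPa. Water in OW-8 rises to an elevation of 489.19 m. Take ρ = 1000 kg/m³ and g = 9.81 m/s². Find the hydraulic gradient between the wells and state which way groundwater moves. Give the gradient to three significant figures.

Pressure head at OW-3: ψ = P/(ρg) = 881×1000 / (1000 × 9.81) = 89.81 m.
Total head at OW-3: h = z + ψ = 401.19 + 89.81 = 491.00 m.
Total head at OW-8: h = 489.19 m (water level in the piezometer is the total head).
Head difference: h(OW-3) − h(OW-8) = 491.00 − 489.19 = 1.81 m.
Hydraulic gradient: i = |Δh| / L = 1.81 / 1629 = 0.00111.
Flow is from higher to lower head: from OW-3 toward OW-8, i.e. toward the west.

i ≈ 0.00111; groundwater flows toward the west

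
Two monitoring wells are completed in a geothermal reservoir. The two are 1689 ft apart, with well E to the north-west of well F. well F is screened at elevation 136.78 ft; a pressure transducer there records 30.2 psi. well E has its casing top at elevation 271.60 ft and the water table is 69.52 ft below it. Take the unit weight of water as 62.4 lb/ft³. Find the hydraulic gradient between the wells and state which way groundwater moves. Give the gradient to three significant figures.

i ≈ 0.00260; groundwater flows toward the north-west

Pressure head at well F: ψ = 144·P/γ = 144 × 30.2 / 62.4 = 69.69 ft.
Total head at well F: h = z + ψ = 136.78 + 69.69 = 206.47 ft.
Total head at well E: h = 271.60 − 69.52 = 202.08 ft.
Head difference: h(well F) − h(well E) = 206.47 − 202.08 = 4.39 ft.
Hydraulic gradient: i = |Δh| / L = 4.39 / 1689 = 0.00260.
Flow is from higher to lower head: from well F toward well E, i.e. toward the north-west.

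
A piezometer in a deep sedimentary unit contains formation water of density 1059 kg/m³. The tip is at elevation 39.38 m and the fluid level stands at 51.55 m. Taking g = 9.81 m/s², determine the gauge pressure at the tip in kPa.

P ≈ 126 kPa

Pressure head ψ = h − z = 51.55 − 39.38 = 12.17 m.
P = ρgψ = 1059 × 9.81 × 12.17 = 126432 Pa ≈ 126 kPa.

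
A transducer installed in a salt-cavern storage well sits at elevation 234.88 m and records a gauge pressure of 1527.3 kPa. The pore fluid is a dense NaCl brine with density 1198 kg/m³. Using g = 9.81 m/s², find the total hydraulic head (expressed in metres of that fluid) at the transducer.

ψ = P/(ρg) = 1527.3×1000 / (1198 × 9.81) = 129.96 m.
h = z + ψ = 234.88 + 129.96 = 364.84 m.

h ≈ 364.84 m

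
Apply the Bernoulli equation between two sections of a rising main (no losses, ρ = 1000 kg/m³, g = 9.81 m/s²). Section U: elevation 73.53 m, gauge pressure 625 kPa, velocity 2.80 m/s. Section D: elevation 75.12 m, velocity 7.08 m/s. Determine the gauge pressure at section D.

Pressure head at U: ψ₁ = P₁/(ρg) = 625×1000 / (1000 × 9.81) = 63.71 m.
Velocity heads: v₁²/2g = 2.80²/19.62 = 0.400 m; v₂²/2g = 7.08²/19.62 = 2.555 m.
Total head H = z₁ + ψ₁ + v₁²/2g = 73.53 + 63.71 + 0.400 = 137.64 m.
ψ₂ = H − z₂ − v₂²/2g = 137.64 − 75.12 − 2.555 = 59.96 m.
P₂ = ρgψ₂ = 1000 × 9.81 × 59.96 ≈ 588 kPa.

P₂ ≈ 588 kPa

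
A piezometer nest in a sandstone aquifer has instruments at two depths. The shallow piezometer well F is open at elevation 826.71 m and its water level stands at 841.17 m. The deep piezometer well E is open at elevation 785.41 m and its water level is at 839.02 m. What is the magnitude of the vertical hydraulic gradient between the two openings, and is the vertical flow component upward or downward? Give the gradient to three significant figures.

Total head at well F: h = 841.17 m (water level in the standpipe).
Total head at well E: h = 839.02 m.
Δh = h(well F) − h(well E) = 841.17 − 839.02 = 2.15 m.
Vertical separation Δz = 826.71 − 785.41 = 41.30 m.
|i_v| = |Δh| / Δz = 2.15 / 41.30 = 0.0521.
Head is higher in the shallow piezometer, so vertical flow is downward (recharge condition).

|i_v| ≈ 0.0521; vertical flow is downward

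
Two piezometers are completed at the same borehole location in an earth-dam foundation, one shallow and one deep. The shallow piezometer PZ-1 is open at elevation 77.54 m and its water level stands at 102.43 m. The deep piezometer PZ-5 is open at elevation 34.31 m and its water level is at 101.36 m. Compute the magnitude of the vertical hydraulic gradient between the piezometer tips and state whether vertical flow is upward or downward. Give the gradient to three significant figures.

Total head at PZ-1: h = 102.43 m (water level in the standpipe).
Total head at PZ-5: h = 101.36 m.
Δh = h(PZ-1) − h(PZ-5) = 102.43 − 101.36 = 1.07 m.
Vertical separation Δz = 77.54 − 34.31 = 43.23 m.
|i_v| = |Δh| / Δz = 1.07 / 43.23 = 0.0248.
Head is higher in the shallow piezometer, so vertical flow is downward (recharge condition).

|i_v| ≈ 0.0248; vertical flow is downward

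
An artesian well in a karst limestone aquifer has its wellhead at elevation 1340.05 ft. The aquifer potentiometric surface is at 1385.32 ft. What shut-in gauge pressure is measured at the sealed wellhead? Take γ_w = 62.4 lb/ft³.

P ≈ 19.6 psi

Head above the cap: Δh = 1385.32 − 1340.05 = 45.27 ft.
P = γΔh/144 = 62.4 × 45.27 / 144 = 19.6 psi.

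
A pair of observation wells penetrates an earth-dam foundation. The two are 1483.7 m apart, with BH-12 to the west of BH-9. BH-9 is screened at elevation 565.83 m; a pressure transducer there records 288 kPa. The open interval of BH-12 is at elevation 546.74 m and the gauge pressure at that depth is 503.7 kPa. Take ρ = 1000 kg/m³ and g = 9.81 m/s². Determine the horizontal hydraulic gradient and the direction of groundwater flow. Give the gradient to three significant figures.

Pressure head at BH-9: ψ = P/(ρg) = 288×1000 / (1000 × 9.81) = 29.36 m.
Total head at BH-9: h = z + ψ = 565.83 + 29.36 = 595.19 m.
Pressure head at BH-12: ψ = P/(ρg) = 503.7×1000 / (1000 × 9.81) = 51.35 m.
Total head at BH-12: h = z + ψ = 546.74 + 51.35 = 598.09 m.
Head difference: h(BH-9) − h(BH-12) = 595.19 − 598.09 = -2.90 m.
Hydraulic gradient: i = |Δh| / L = 2.90 / 1483.7 = 0.00195.
Flow is from higher to lower head: from BH-12 toward BH-9, i.e. toward the east.

i ≈ 0.00195; groundwater flows toward the east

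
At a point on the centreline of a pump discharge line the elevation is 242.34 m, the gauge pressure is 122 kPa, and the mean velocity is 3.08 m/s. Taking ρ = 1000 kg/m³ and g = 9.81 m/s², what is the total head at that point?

h ≈ 255.26 m

Pressure head ψ = P/(ρg) = 122×1000 / (1000 × 9.81) = 12.44 m.
Velocity head = v²/(2g) = 3.08² / (2 × 9.81) = 0.484 m.
h = z + ψ + v²/(2g) = 242.34 + 12.44 + 0.484 = 255.26 m.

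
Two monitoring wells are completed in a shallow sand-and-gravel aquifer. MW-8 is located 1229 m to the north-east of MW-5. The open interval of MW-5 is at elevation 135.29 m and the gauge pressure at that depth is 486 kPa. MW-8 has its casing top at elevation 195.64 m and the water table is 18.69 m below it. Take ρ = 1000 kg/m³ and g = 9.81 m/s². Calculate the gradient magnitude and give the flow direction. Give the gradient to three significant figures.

i ≈ 0.00641; groundwater flows toward the north-east

Pressure head at MW-5: ψ = P/(ρg) = 486×1000 / (1000 × 9.81) = 49.54 m.
Total head at MW-5: h = z + ψ = 135.29 + 49.54 = 184.83 m.
Total head at MW-8: h = 195.64 − 18.69 = 176.95 m.
Head difference: h(MW-5) − h(MW-8) = 184.83 − 176.95 = 7.88 m.
Hydraulic gradient: i = |Δh| / L = 7.88 / 1229 = 0.00641.
Flow is from higher to lower head: from MW-5 toward MW-8, i.e. toward the north-east.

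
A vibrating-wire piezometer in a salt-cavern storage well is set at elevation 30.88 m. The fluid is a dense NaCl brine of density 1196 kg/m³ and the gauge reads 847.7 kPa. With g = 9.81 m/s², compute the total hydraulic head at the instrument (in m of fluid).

h ≈ 103.13 m

ψ = P/(ρg) = 847.7×1000 / (1196 × 9.81) = 72.25 m.
h = z + ψ = 30.88 + 72.25 = 103.13 m.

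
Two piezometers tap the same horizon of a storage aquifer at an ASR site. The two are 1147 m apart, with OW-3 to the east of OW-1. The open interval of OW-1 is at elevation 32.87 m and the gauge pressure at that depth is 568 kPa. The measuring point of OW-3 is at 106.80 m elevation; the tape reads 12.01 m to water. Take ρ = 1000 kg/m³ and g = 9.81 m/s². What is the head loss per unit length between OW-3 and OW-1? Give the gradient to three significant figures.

i ≈ 0.00350 m/m

Pressure head at OW-1: ψ = P/(ρg) = 568×1000 / (1000 × 9.81) = 57.90 m.
Total head at OW-1: h = z + ψ = 32.87 + 57.90 = 90.77 m.
Total head at OW-3: h = 106.80 − 12.01 = 94.79 m.
Head difference: h(OW-1) − h(OW-3) = 90.77 − 94.79 = -4.02 m.
Hydraulic gradient: i = |Δh| / L = 4.02 / 1147 = 0.00350.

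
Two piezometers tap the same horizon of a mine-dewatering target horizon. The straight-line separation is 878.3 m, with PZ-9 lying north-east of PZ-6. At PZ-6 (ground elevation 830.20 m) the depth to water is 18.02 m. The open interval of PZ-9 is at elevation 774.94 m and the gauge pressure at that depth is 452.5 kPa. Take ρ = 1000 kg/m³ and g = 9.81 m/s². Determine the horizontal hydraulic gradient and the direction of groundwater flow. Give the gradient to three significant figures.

i ≈ 0.0101; groundwater flows toward the south-west

Total head at PZ-6: h = 830.20 − 18.02 = 812.18 m.
Pressure head at PZ-9: ψ = P/(ρg) = 452.5×1000 / (1000 × 9.81) = 46.13 m.
Total head at PZ-9: h = z + ψ = 774.94 + 46.13 = 821.07 m.
Head difference: h(PZ-6) − h(PZ-9) = 812.18 − 821.07 = -8.89 m.
Hydraulic gradient: i = |Δh| / L = 8.89 / 878.3 = 0.0101.
Flow is from higher to lower head: from PZ-9 toward PZ-6, i.e. toward the south-west.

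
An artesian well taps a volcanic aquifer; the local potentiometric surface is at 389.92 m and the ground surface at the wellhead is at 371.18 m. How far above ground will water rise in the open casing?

≈ 18.74 m above ground

Water rises to the potentiometric surface, so the rise above ground = 389.92 − 371.18 = 18.74 m.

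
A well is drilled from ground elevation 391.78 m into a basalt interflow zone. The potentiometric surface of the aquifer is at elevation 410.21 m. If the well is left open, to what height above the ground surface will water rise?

≈ 18.43 m above ground

Water rises to the potentiometric surface, so the rise above ground = 410.21 − 391.78 = 18.43 m.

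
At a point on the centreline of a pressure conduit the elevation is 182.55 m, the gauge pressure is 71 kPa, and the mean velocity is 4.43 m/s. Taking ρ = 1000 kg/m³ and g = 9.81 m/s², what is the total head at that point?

h ≈ 190.79 m

Pressure head ψ = P/(ρg) = 71×1000 / (1000 × 9.81) = 7.24 m.
Velocity head = v²/(2g) = 4.43² / (2 × 9.81) = 1.000 m.
h = z + ψ + v²/(2g) = 182.55 + 7.24 + 1.000 = 190.79 m.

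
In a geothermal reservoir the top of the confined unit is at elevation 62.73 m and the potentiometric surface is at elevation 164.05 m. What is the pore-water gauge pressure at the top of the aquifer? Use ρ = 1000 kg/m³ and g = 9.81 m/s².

Pressure head at the aquifer top: ψ = h − z = 164.05 − 62.73 = 101.32 m.
P = ρgψ = 1000 × 9.81 × 101.32 = 993949 Pa ≈ 994 kPa.

P ≈ 994 kPa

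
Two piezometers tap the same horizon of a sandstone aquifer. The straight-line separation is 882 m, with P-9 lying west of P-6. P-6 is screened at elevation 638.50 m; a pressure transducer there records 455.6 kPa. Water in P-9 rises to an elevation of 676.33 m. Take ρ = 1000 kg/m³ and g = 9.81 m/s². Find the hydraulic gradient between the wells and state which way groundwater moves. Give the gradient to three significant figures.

i ≈ 0.00976; groundwater flows toward the west

Pressure head at P-6: ψ = P/(ρg) = 455.6×1000 / (1000 × 9.81) = 46.44 m.
Total head at P-6: h = z + ψ = 638.50 + 46.44 = 684.94 m.
Total head at P-9: h = 676.33 m (water level in the piezometer is the total head).
Head difference: h(P-6) − h(P-9) = 684.94 − 676.33 = 8.61 m.
Hydraulic gradient: i = |Δh| / L = 8.61 / 882 = 0.00976.
Flow is from higher to lower head: from P-6 toward P-9, i.e. toward the west.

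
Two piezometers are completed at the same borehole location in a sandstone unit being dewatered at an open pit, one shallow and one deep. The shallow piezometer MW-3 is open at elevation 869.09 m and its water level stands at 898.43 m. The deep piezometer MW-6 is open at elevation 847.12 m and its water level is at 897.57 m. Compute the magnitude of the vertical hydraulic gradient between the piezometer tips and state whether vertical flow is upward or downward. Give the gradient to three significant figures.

|i_v| ≈ 0.0391; vertical flow is downward

Total head at MW-3: h = 898.43 m (water level in the standpipe).
Total head at MW-6: h = 897.57 m.
Δh = h(MW-3) − h(MW-6) = 898.43 − 897.57 = 0.86 m.
Vertical separation Δz = 869.09 − 847.12 = 21.97 m.
|i_v| = |Δh| / Δz = 0.86 / 21.97 = 0.0391.
Head is higher in the shallow piezometer, so vertical flow is downward (recharge condition).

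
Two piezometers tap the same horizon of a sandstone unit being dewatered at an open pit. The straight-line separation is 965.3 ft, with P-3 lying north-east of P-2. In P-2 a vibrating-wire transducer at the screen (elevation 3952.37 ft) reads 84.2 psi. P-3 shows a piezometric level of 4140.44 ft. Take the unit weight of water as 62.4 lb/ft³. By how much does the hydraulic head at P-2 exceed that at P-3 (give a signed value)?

Pressure head at P-2: ψ = 144·P/γ = 144 × 84.2 / 62.4 = 194.31 ft.
Total head at P-2: h = z + ψ = 3952.37 + 194.31 = 4146.68 ft.
Total head at P-3: h = 4140.44 ft (water level in the piezometer is the total head).
Head difference: h(P-2) − h(P-3) = 4146.68 − 4140.44 = 6.24 ft.

Δh ≈ 6.24 ft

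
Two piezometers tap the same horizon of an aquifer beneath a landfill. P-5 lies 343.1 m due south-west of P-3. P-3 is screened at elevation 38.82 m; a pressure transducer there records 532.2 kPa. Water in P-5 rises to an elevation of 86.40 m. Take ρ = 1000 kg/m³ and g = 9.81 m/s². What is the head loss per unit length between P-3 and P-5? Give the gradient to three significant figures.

Pressure head at P-3: ψ = P/(ρg) = 532.2×1000 / (1000 × 9.81) = 54.25 m.
Total head at P-3: h = z + ψ = 38.82 + 54.25 = 93.07 m.
Total head at P-5: h = 86.40 m (water level in the piezometer is the total head).
Head difference: h(P-3) − h(P-5) = 93.07 − 86.40 = 6.67 m.
Hydraulic gradient: i = |Δh| / L = 6.67 / 343.1 = 0.0194.

i ≈ 0.0194 m/m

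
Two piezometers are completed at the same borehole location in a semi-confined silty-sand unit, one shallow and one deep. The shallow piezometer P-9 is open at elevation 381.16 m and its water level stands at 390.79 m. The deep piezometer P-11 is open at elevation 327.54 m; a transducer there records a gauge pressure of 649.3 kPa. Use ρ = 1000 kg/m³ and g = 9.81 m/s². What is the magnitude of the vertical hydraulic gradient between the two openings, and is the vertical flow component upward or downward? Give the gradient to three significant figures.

|i_v| ≈ 0.0548; vertical flow is upward

Total head at P-9: h = 390.79 m (water level in the standpipe).
Pressure head at P-11: ψ = P/(ρg) = 649.3×1000 / (1000 × 9.81) = 66.19 m.
Total head at P-11: h = z + ψ = 327.54 + 66.19 = 393.73 m.
Δh = h(P-9) − h(P-11) = 390.79 − 393.73 = -2.94 m.
Vertical separation Δz = 381.16 − 327.54 = 53.62 m.
|i_v| = |Δh| / Δz = 2.94 / 53.62 = 0.0548.
Head is higher in the deep piezometer, so vertical flow is upward (discharge condition).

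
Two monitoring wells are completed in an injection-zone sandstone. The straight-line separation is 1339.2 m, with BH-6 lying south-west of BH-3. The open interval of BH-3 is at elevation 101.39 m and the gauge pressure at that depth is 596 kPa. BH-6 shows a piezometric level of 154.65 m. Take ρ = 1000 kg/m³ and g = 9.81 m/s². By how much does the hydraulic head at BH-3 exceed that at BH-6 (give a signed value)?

Δh ≈ 7.49 m

Pressure head at BH-3: ψ = P/(ρg) = 596×1000 / (1000 × 9.81) = 60.75 m.
Total head at BH-3: h = z + ψ = 101.39 + 60.75 = 162.14 m.
Total head at BH-6: h = 154.65 m (water level in the piezometer is the total head).
Head difference: h(BH-3) − h(BH-6) = 162.14 − 154.65 = 7.49 m.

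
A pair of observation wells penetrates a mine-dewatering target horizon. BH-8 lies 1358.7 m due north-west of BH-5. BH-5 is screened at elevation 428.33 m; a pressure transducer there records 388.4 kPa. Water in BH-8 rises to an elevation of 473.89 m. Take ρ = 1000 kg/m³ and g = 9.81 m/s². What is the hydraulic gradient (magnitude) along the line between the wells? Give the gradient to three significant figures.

Pressure head at BH-5: ψ = P/(ρg) = 388.4×1000 / (1000 × 9.81) = 39.59 m.
Total head at BH-5: h = z + ψ = 428.33 + 39.59 = 467.92 m.
Total head at BH-8: h = 473.89 m (water level in the piezometer is the total head).
Head difference: h(BH-5) − h(BH-8) = 467.92 − 473.89 = -5.97 m.
Hydraulic gradient: i = |Δh| / L = 5.97 / 1358.7 = 0.00439.

i ≈ 0.00439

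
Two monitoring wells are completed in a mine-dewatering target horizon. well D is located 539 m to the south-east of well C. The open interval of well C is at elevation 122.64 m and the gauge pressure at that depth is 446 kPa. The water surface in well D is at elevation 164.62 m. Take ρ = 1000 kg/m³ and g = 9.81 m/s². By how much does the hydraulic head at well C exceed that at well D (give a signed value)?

Pressure head at well C: ψ = P/(ρg) = 446×1000 / (1000 × 9.81) = 45.46 m.
Total head at well C: h = z + ψ = 122.64 + 45.46 = 168.10 m.
Total head at well D: h = 164.62 m (water level in the piezometer is the total head).
Head difference: h(well C) − h(well D) = 168.10 − 164.62 = 3.48 m.

Δh ≈ 3.48 m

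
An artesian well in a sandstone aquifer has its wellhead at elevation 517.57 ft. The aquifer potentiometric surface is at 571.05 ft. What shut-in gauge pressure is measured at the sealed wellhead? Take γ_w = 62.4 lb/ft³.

P ≈ 23.2 psi

Head above the cap: Δh = 571.05 − 517.57 = 53.48 ft.
P = γΔh/144 = 62.4 × 53.48 / 144 = 23.2 psi.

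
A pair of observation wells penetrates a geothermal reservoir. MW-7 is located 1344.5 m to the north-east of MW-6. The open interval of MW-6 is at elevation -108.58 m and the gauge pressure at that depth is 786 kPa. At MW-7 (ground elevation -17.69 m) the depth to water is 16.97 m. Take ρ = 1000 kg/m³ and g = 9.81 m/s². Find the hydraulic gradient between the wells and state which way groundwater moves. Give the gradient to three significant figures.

i ≈ 0.00461; groundwater flows toward the north-east

Pressure head at MW-6: ψ = P/(ρg) = 786×1000 / (1000 × 9.81) = 80.12 m.
Total head at MW-6: h = z + ψ = -108.58 + 80.12 = -28.46 m.
Total head at MW-7: h = -17.69 − 16.97 = -34.66 m.
Head difference: h(MW-6) − h(MW-7) = -28.46 − (-34.66) = 6.20 m.
Hydraulic gradient: i = |Δh| / L = 6.20 / 1344.5 = 0.00461.
Flow is from higher to lower head: from MW-6 toward MW-7, i.e. toward the north-east.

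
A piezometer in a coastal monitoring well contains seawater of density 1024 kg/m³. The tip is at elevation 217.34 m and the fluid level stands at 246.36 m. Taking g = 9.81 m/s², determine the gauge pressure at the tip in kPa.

Pressure head ψ = h − z = 246.36 − 217.34 = 29.02 m.
P = ρgψ = 1024 × 9.81 × 29.02 = 291519 Pa ≈ 292 kPa.

P ≈ 292 kPa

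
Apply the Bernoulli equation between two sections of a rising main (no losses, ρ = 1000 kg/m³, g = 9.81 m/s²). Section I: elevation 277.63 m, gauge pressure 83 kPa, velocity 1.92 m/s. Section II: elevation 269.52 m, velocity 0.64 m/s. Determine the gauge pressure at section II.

Pressure head at I: ψ₁ = P₁/(ρg) = 83×1000 / (1000 × 9.81) = 8.46 m.
Velocity heads: v₁²/2g = 1.92²/19.62 = 0.188 m; v₂²/2g = 0.64²/19.62 = 0.021 m.
Total head H = z₁ + ψ₁ + v₁²/2g = 277.63 + 8.46 + 0.188 = 286.28 m.
ψ₂ = H − z₂ − v₂²/2g = 286.28 − 269.52 − 0.021 = 16.74 m.
P₂ = ρgψ₂ = 1000 × 9.81 × 16.74 ≈ 164 kPa.

P₂ ≈ 164 kPa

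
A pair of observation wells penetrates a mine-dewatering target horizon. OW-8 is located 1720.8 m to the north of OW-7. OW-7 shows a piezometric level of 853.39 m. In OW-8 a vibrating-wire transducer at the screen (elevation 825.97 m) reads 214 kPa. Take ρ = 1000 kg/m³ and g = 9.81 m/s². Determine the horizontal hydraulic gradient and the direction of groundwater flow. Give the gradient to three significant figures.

Total head at OW-7: h = 853.39 m (water level in the piezometer is the total head).
Pressure head at OW-8: ψ = P/(ρg) = 214×1000 / (1000 × 9.81) = 21.81 m.
Total head at OW-8: h = z + ψ = 825.97 + 21.81 = 847.78 m.
Head difference: h(OW-7) − h(OW-8) = 853.39 − 847.78 = 5.61 m.
Hydraulic gradient: i = |Δh| / L = 5.61 / 1720.8 = 0.00326.
Flow is from higher to lower head: from OW-7 toward OW-8, i.e. toward the north.

i ≈ 0.00326; groundwater flows toward the north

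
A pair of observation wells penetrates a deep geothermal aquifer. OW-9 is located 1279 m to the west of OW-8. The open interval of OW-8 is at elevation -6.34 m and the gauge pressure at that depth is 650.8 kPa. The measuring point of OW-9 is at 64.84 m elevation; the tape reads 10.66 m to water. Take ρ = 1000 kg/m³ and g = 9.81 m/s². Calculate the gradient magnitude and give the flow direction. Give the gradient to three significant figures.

Pressure head at OW-8: ψ = P/(ρg) = 650.8×1000 / (1000 × 9.81) = 66.34 m.
Total head at OW-8: h = z + ψ = -6.34 + 66.34 = 60.00 m.
Total head at OW-9: h = 64.84 − 10.66 = 54.18 m.
Head difference: h(OW-8) − h(OW-9) = 60.00 − 54.18 = 5.82 m.
Hydraulic gradient: i = |Δh| / L = 5.82 / 1279 = 0.00455.
Flow is from higher to lower head: from OW-8 toward OW-9, i.e. toward the west.

i ≈ 0.00455; groundwater flows toward the west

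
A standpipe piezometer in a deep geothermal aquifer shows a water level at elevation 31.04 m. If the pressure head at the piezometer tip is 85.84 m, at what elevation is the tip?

z ≈ -54.80 m

z = h − ψ = 31.04 − 85.84 = -54.80 m.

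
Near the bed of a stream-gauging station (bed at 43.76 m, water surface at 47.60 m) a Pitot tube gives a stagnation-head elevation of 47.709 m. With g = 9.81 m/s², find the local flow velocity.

Near the bed, under hydrostatic conditions, the piezometric head (z + ψ) equals the free-surface elevation, 47.60 m.
Velocity head = total − piezometric = 47.709 − 47.60 = 0.109 m.
v = √(2g·h_v) = √(2 × 9.81 × 0.109) = 1.46 m/s.

v ≈ 1.46 m/s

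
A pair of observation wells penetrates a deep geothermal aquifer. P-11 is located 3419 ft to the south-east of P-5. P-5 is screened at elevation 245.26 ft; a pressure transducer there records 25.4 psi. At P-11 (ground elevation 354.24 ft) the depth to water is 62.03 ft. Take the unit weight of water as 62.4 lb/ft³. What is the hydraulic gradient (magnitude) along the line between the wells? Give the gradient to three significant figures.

Pressure head at P-5: ψ = 144·P/γ = 144 × 25.4 / 62.4 = 58.62 ft.
Total head at P-5: h = z + ψ = 245.26 + 58.62 = 303.88 ft.
Total head at P-11: h = 354.24 − 62.03 = 292.21 ft.
Head difference: h(P-5) − h(P-11) = 303.88 − 292.21 = 11.67 ft.
Hydraulic gradient: i = |Δh| / L = 11.67 / 3419 = 0.00341.

i ≈ 0.00341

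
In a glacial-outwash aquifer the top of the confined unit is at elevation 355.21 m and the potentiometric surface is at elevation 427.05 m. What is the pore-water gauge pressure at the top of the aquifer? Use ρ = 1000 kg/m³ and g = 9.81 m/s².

Pressure head at the aquifer top: ψ = h − z = 427.05 − 355.21 = 71.84 m.
P = ρgψ = 1000 × 9.81 × 71.84 = 704750 Pa ≈ 705 kPa.

P ≈ 705 kPa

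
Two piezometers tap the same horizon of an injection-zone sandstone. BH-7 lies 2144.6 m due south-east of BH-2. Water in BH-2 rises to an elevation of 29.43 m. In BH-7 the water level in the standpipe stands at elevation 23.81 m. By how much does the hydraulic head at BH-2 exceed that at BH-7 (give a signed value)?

Δh ≈ 5.62 m

Total head at BH-2: h = 29.43 m (water level in the piezometer is the total head).
Total head at BH-7: h = 23.81 m (water level in the piezometer is the total head).
Head difference: h(BH-2) − h(BH-7) = 29.43 − 23.81 = 5.62 m.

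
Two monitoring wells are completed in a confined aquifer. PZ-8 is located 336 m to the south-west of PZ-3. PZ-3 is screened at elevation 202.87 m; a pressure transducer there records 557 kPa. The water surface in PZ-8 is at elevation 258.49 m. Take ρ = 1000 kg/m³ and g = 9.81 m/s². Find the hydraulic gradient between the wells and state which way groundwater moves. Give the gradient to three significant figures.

Pressure head at PZ-3: ψ = P/(ρg) = 557×1000 / (1000 × 9.81) = 56.78 m.
Total head at PZ-3: h = z + ψ = 202.87 + 56.78 = 259.65 m.
Total head at PZ-8: h = 258.49 m (water level in the piezometer is the total head).
Head difference: h(PZ-3) − h(PZ-8) = 259.65 − 258.49 = 1.16 m.
Hydraulic gradient: i = |Δh| / L = 1.16 / 336 = 0.00345.
Flow is from higher to lower head: from PZ-3 toward PZ-8, i.e. toward the south-west.

i ≈ 0.00345; groundwater flows toward the south-west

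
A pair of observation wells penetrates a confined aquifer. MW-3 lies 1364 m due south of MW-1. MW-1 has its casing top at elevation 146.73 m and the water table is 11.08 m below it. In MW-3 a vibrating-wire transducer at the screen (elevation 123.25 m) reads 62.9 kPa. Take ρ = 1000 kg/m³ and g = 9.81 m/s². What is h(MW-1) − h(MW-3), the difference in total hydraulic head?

Δh ≈ 5.99 m

Total head at MW-1: h = 146.73 − 11.08 = 135.65 m.
Pressure head at MW-3: ψ = P/(ρg) = 62.9×1000 / (1000 × 9.81) = 6.41 m.
Total head at MW-3: h = z + ψ = 123.25 + 6.41 = 129.66 m.
Head difference: h(MW-1) − h(MW-3) = 135.65 − 129.66 = 5.99 m.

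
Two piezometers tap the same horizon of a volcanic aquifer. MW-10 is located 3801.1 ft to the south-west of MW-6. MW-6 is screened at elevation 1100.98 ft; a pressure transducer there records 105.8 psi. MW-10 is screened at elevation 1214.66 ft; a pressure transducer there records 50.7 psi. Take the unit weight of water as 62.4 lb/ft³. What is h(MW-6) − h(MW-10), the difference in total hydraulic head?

Δh ≈ 13.47 ft

Pressure head at MW-6: ψ = 144·P/γ = 144 × 105.8 / 62.4 = 244.15 ft.
Total head at MW-6: h = z + ψ = 1100.98 + 244.15 = 1345.13 ft.
Pressure head at MW-10: ψ = 144·P/γ = 144 × 50.7 / 62.4 = 117.00 ft.
Total head at MW-10: h = z + ψ = 1214.66 + 117.00 = 1331.66 ft.
Head difference: h(MW-6) − h(MW-10) = 1345.13 − 1331.66 = 13.47 ft.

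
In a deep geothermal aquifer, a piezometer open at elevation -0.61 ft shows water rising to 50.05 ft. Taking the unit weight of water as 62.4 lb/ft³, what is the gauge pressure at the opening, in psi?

P ≈ 22.0 psi

Pressure head ψ = h − z = 50.05 − (-0.61) = 50.66 ft.
P = γ·ψ / 144 = 62.4 × 50.66 / 144 = 22.0 psi.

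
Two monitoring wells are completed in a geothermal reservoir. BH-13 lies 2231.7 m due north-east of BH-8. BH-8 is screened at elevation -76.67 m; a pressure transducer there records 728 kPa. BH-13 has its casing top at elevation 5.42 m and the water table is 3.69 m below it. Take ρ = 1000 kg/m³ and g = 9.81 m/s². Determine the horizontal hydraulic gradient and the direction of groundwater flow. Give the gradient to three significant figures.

i ≈ 0.00188; groundwater flows toward the south-west

Pressure head at BH-8: ψ = P/(ρg) = 728×1000 / (1000 × 9.81) = 74.21 m.
Total head at BH-8: h = z + ψ = -76.67 + 74.21 = -2.46 m.
Total head at BH-13: h = 5.42 − 3.69 = 1.73 m.
Head difference: h(BH-8) − h(BH-13) = -2.46 − 1.73 = -4.19 m.
Hydraulic gradient: i = |Δh| / L = 4.19 / 2231.7 = 0.00188.
Flow is from higher to lower head: from BH-13 toward BH-8, i.e. toward the south-west.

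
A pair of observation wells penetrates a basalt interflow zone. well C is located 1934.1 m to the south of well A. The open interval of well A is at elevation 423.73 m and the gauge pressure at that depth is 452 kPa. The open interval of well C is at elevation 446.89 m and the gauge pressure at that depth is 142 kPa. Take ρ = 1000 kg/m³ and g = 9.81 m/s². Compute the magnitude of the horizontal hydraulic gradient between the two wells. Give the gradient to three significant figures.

Pressure head at well A: ψ = P/(ρg) = 452×1000 / (1000 × 9.81) = 46.08 m.
Total head at well A: h = z + ψ = 423.73 + 46.08 = 469.81 m.
Pressure head at well C: ψ = P/(ρg) = 142×1000 / (1000 × 9.81) = 14.48 m.
Total head at well C: h = z + ψ = 446.89 + 14.48 = 461.37 m.
Head difference: h(well A) − h(well C) = 469.81 − 461.37 = 8.44 m.
Hydraulic gradient: i = |Δh| / L = 8.44 / 1934.1 = 0.00436.

i ≈ 0.00436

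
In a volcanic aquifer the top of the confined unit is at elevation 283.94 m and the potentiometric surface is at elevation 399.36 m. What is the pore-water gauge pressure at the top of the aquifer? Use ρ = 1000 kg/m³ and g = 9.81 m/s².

P ≈ 1130 kPa

Pressure head at the aquifer top: ψ = h − z = 399.36 − 283.94 = 115.42 m.
P = ρgψ = 1000 × 9.81 × 115.42 = 1132270 Pa ≈ 1130 kPa.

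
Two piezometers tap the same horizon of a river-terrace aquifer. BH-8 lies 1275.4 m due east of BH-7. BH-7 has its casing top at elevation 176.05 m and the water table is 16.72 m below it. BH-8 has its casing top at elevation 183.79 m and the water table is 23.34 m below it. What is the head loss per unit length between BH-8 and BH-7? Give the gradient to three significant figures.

Total head at BH-7: h = 176.05 − 16.72 = 159.33 m.
Total head at BH-8: h = 183.79 − 23.34 = 160.45 m.
Head difference: h(BH-7) − h(BH-8) = 159.33 − 160.45 = -1.12 m.
Hydraulic gradient: i = |Δh| / L = 1.12 / 1275.4 = 0.000878.

i ≈ 0.000878 m/m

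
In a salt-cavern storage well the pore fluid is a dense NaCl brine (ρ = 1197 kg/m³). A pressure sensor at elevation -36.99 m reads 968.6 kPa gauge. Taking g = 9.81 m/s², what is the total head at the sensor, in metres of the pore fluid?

ψ = P/(ρg) = 968.6×1000 / (1197 × 9.81) = 82.49 m.
h = z + ψ = -36.99 + 82.49 = 45.50 m.

h ≈ 45.50 m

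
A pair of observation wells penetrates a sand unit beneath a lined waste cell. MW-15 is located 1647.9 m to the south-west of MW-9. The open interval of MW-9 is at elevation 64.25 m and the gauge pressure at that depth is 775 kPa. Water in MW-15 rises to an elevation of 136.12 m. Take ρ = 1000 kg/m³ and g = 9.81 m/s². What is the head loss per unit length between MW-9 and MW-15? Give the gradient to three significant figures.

i ≈ 0.00433 m/m

Pressure head at MW-9: ψ = P/(ρg) = 775×1000 / (1000 × 9.81) = 79.00 m.
Total head at MW-9: h = z + ψ = 64.25 + 79.00 = 143.25 m.
Total head at MW-15: h = 136.12 m (water level in the piezometer is the total head).
Head difference: h(MW-9) − h(MW-15) = 143.25 − 136.12 = 7.13 m.
Hydraulic gradient: i = |Δh| / L = 7.13 / 1647.9 = 0.00433.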